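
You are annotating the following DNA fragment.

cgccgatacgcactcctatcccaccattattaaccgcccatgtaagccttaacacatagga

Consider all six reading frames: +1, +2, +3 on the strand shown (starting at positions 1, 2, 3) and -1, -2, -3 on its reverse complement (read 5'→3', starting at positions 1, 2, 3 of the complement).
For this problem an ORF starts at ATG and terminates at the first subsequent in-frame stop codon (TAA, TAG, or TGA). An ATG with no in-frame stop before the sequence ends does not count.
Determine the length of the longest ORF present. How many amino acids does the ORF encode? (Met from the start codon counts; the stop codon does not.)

Reverse complement (5'→3'): TCCTATGTGTTAAGGCTTACATGGGCGGTTAATAATGGTGGGATAGGAGTGCGTATCGGCG
Frame +1: CGC CGA TAC GCA CTC CTA TCC CAC CAT TAT TAA CCG CCC ATG TAA GCC TTA ACA CAT AGG — ATG at 40, stop TAA at 43 → 6 nt.
Frame +2: GCC GAT ACG CAC TCC TAT CCC ACC ATT ATT AAC CGC CCA TGT AAG CCT TAA CAC ATA GGA — no ATG→stop ORF.
Frame +3: CCG ATA CGC ACT CCT ATC CCA CCA TTA TTA ACC GCC CAT GTA AGC CTT AAC ACA TAG — no ATG→stop ORF.
Frame -1: TCC TAT GTG TTA AGG CTT ACA TGG GCG GTT AAT AAT GGT GGG ATA GGA GTG CGT ATC GGC — no ATG→stop ORF.
Frame -2: CCT ATG TGT TAA GGC TTA CAT GGG CGG TTA ATA ATG GTG GGA TAG GAG TGC GTA TCG GCG — ATG at 5, stop TAA at 11 → 9 nt; ATG at 35, stop TAG at 44 → 12 nt.
Frame -3: CTA TGT GTT AAG GCT TAC ATG GGC GGT TAA TAA TGG TGG GAT AGG AGT GCG TAT CGG — ATG at 21, stop TAA at 30 → 12 nt.
Longest: frame -2, positions 35–46, 12 nt = 4 codons = 3 aa. → 3 amino acids.

3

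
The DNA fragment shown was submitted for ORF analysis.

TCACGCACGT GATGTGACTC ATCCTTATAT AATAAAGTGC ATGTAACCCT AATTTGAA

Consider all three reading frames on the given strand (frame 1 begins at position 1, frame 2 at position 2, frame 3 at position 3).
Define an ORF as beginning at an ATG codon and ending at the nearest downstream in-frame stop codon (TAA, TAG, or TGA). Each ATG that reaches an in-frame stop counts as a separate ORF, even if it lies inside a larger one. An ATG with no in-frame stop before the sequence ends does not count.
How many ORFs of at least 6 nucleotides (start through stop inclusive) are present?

Frame 1: TCA CGC ACG TGA TGT GAC TCA TCC TTA TAT AAT AAA GTG CAT GTA ACC CTA ATT TGA — no ATG→stop ORF.
Frame 2: CAC GCA CGT GAT GTG ACT CAT CCT TAT ATA ATA AAG TGC ATG TAA CCC TAA TTT GAA — ATG at 41, stop TAA at 44 → 6 nt.
Frame 3: ACG CAC GTG ATG TGA CTC ATC CTT ATA TAA TAA AGT GCA TGT AAC CCT AAT TTG — ATG at 12, stop TGA at 15 → 6 nt.
ORFs ≥ 6 nucleotides: frame 2 41–46 (6 nucleotides), frame 3 12–17 (6 nucleotides). Count = 2.

2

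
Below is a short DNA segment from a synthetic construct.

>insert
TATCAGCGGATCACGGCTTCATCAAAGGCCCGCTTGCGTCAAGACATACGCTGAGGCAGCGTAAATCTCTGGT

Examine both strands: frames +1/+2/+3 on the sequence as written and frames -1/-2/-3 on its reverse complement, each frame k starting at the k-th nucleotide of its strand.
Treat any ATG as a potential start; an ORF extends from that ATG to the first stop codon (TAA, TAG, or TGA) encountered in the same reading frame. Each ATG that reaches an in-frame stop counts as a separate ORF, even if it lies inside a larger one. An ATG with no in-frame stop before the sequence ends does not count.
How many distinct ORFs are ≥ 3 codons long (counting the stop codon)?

Reverse complement (5'→3'): ACCAGAGATTTACGCTGCCTCAGCGTATGTCTTGACGCAAGCGGGCCTTTGATGAAGCCGTGATCCGCTGATA
Frame +1: TAT CAG CGG ATC ACG GCT TCA TCA AAG GCC CGC TTG CGT CAA GAC ATA CGC TGA GGC AGC GTA AAT CTC TGG — no ATG→stop ORF.
Frame +2: ATC AGC GGA TCA CGG CTT CAT CAA AGG CCC GCT TGC GTC AAG ACA TAC GCT GAG GCA GCG TAA ATC TCT GGT — no ATG→stop ORF.
Frame +3: TCA GCG GAT CAC GGC TTC ATC AAA GGC CCG CTT GCG TCA AGA CAT ACG CTG AGG CAG CGT AAA TCT CTG — no ATG→stop ORF.
Frame -1: ACC AGA GAT TTA CGC TGC CTC AGC GTA TGT CTT GAC GCA AGC GGG CCT TTG ATG AAG CCG TGA TCC GCT GAT — ATG at 52, stop TGA at 61 → 12 nt.
Frame -2: CCA GAG ATT TAC GCT GCC TCA GCG TAT GTC TTG ACG CAA GCG GGC CTT TGA TGA AGC CGT GAT CCG CTG ATA — no ATG→stop ORF.
Frame -3: CAG AGA TTT ACG CTG CCT CAG CGT ATG TCT TGA CGC AAG CGG GCC TTT GAT GAA GCC GTG ATC CGC TGA — ATG at 27, stop TGA at 33 → 9 nt.
ORFs ≥ 3 codons: frame -1 52–63 (4 codons), frame -3 27–35 (3 codons). Count = 2.

2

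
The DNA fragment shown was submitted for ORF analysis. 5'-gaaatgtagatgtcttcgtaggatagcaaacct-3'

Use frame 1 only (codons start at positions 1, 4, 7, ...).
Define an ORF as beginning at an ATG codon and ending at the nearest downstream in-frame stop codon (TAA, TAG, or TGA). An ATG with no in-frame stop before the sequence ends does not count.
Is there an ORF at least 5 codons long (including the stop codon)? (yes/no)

Frame 1: GAA ATG TAG ATG TCT TCG TAG GAT AGC AAA CCT — ATG at 4, stop TAG at 7 → 6 nt; ATG at 10, stop TAG at 19 → 12 nt.
Largest ORF found is 4 codons < 5, so no.

no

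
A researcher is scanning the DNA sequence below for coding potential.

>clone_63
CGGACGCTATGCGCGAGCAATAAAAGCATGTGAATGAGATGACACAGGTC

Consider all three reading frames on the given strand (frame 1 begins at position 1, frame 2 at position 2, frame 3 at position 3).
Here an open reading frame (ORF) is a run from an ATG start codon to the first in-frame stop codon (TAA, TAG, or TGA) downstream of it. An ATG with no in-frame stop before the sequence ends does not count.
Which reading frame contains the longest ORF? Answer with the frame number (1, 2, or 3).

Frame 1: CGG ACG CTA TGC GCG AGC AAT AAA AGC ATG TGA ATG AGA TGA CAC AGG — ATG at 28, stop TGA at 31 → 6 nt; ATG at 34, stop TGA at 40 → 9 nt.
Frame 2: GGA CGC TAT GCG CGA GCA ATA AAA GCA TGT GAA TGA GAT GAC ACA GGT — no ATG→stop ORF.
Frame 3: GAC GCT ATG CGC GAG CAA TAA AAG CAT GTG AAT GAG ATG ACA CAG GTC — ATG at 9, stop TAA at 21 → 15 nt.
Longest ORF is 15 nt in frame 3 (positions 9–23).

3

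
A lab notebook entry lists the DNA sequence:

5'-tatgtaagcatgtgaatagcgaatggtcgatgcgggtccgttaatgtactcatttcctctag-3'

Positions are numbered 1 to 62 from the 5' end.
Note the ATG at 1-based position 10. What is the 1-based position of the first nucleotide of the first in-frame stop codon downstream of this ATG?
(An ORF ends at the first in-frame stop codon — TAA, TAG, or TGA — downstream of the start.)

13

Codons from position 10: ATG (10–12), TGA (13–15).
TGA is a stop codon; it begins at position 13.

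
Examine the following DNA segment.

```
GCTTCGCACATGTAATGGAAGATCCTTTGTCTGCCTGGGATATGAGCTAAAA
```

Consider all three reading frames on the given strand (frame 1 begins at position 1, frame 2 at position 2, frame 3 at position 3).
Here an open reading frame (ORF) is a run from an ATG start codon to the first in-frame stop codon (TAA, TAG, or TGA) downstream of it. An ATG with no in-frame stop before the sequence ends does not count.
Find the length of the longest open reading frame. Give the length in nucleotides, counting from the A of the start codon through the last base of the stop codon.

Frame 1: GCT TCG CAC ATG TAA TGG AAG ATC CTT TGT CTG CCT GGG ATA TGA GCT AAA — ATG at 10, stop TAA at 13 → 6 nt.
Frame 2: CTT CGC ACA TGT AAT GGA AGA TCC TTT GTC TGC CTG GGA TAT GAG CTA AAA — no ATG→stop ORF.
Frame 3: TTC GCA CAT GTA ATG GAA GAT CCT TTG TCT GCC TGG GAT ATG AGC TAA — ATG at 15, stop TAA at 48 → 36 nt; ATG at 42, stop TAA at 48 → 9 nt.
Longest: frame 3, positions 15–50, 36 nt = 12 codons = 11 aa. → 36 nucleotides.

36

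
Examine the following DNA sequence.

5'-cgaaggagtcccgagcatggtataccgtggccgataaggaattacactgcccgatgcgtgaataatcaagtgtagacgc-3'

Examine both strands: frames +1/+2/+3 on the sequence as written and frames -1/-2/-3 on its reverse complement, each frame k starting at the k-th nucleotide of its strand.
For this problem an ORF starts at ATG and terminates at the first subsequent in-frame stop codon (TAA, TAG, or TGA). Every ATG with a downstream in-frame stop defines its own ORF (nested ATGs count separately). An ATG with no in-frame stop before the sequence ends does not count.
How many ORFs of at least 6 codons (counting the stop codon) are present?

Reverse complement (5'→3'): GCGTCTACACTTGATTATTCACGCATCGGGCAGTGTAATTCCTTATCGGCCACGGTATACCATGCTCGGGACTCCTTCG
Frame +1: CGA AGG AGT CCC GAG CAT GGT ATA CCG TGG CCG ATA AGG AAT TAC ACT GCC CGA TGC GTG AAT AAT CAA GTG TAG ACG — no ATG→stop ORF.
Frame +2: GAA GGA GTC CCG AGC ATG GTA TAC CGT GGC CGA TAA GGA ATT ACA CTG CCC GAT GCG TGA ATA ATC AAG TGT AGA CGC — ATG at 17, stop TAA at 35 → 21 nt.
Frame +3: AAG GAG TCC CGA GCA TGG TAT ACC GTG GCC GAT AAG GAA TTA CAC TGC CCG ATG CGT GAA TAA TCA AGT GTA GAC — ATG at 54, stop TAA at 63 → 12 nt.
Frame -1: GCG TCT ACA CTT GAT TAT TCA CGC ATC GGG CAG TGT AAT TCC TTA TCG GCC ACG GTA TAC CAT GCT CGG GAC TCC TTC — no ATG→stop ORF.
Frame -2: CGT CTA CAC TTG ATT ATT CAC GCA TCG GGC AGT GTA ATT CCT TAT CGG CCA CGG TAT ACC ATG CTC GGG ACT CCT TCG — no ATG→stop ORF.
Frame -3: GTC TAC ACT TGA TTA TTC ACG CAT CGG GCA GTG TAA TTC CTT ATC GGC CAC GGT ATA CCA TGC TCG GGA CTC CTT — no ATG→stop ORF.
ORFs ≥ 6 codons: frame +2 17–37 (7 codons). Count = 1.

1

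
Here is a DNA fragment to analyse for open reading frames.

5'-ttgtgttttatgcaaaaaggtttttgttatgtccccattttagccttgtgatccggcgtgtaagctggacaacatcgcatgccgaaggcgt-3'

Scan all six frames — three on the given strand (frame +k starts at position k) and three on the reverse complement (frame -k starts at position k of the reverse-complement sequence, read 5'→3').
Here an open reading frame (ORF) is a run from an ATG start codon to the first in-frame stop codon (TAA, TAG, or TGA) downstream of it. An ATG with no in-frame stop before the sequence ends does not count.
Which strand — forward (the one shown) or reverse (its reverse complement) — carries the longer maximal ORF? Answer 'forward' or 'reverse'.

reverse

Reverse complement (5'→3'): ACGCCTTCGGCATGCGATGTTGTCCAGCTTACACGCCGGATCACAAGGCTAAAATGGGGACATAACAAAAACCTTTTTGCATAAAACACAA
Frame +1: TTG TGT TTT ATG CAA AAA GGT TTT TGT TAT GTC CCC ATT TTA GCC TTG TGA TCC GGC GTG TAA GCT GGA CAA CAT CGC ATG CCG AAG GCG — ATG at 10, stop TGA at 49 → 42 nt.
Frame +2: TGT GTT TTA TGC AAA AAG GTT TTT GTT ATG TCC CCA TTT TAG CCT TGT GAT CCG GCG TGT AAG CTG GAC AAC ATC GCA TGC CGA AGG CGT — ATG at 29, stop TAG at 41 → 15 nt.
Frame +3: GTG TTT TAT GCA AAA AGG TTT TTG TTA TGT CCC CAT TTT AGC CTT GTG ATC CGG CGT GTA AGC TGG ACA ACA TCG CAT GCC GAA GGC — no ATG→stop ORF.
Frame -1: ACG CCT TCG GCA TGC GAT GTT GTC CAG CTT ACA CGC CGG ATC ACA AGG CTA AAA TGG GGA CAT AAC AAA AAC CTT TTT GCA TAA AAC ACA — no ATG→stop ORF.
Frame -2: CGC CTT CGG CAT GCG ATG TTG TCC AGC TTA CAC GCC GGA TCA CAA GGC TAA AAT GGG GAC ATA ACA AAA ACC TTT TTG CAT AAA ACA CAA — ATG at 17, stop TAA at 50 → 36 nt.
Frame -3: GCC TTC GGC ATG CGA TGT TGT CCA GCT TAC ACG CCG GAT CAC AAG GCT AAA ATG GGG ACA TAA CAA AAA CCT TTT TGC ATA AAA CAC — ATG at 12, stop TAA at 63 → 54 nt; ATG at 54, stop TAA at 63 → 12 nt.
Forward-strand max 42 nt; reverse-strand max 54 nt. The reverse strand has the longer ORF.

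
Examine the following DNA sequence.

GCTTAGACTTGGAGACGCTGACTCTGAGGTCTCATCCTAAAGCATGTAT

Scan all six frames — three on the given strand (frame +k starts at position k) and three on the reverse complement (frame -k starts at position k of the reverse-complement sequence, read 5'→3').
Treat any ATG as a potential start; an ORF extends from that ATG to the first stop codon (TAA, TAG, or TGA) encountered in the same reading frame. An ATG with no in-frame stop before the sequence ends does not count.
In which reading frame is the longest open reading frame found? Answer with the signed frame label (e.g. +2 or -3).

Reverse complement (5'→3'): ATACATGCTTTAGGATGAGACCTCAGAGTCAGCGTCTCCAAGTCTAAGC
Frame +1: GCT TAG ACT TGG AGA CGC TGA CTC TGA GGT CTC ATC CTA AAG CAT GTA — no ATG→stop ORF.
Frame +2: CTT AGA CTT GGA GAC GCT GAC TCT GAG GTC TCA TCC TAA AGC ATG TAT — no ATG→stop ORF.
Frame +3: TTA GAC TTG GAG ACG CTG ACT CTG AGG TCT CAT CCT AAA GCA TGT — no ATG→stop ORF.
Frame -1: ATA CAT GCT TTA GGA TGA GAC CTC AGA GTC AGC GTC TCC AAG TCT AAG — no ATG→stop ORF.
Frame -2: TAC ATG CTT TAG GAT GAG ACC TCA GAG TCA GCG TCT CCA AGT CTA AGC — ATG at 5, stop TAG at 11 → 9 nt.
Frame -3: ACA TGC TTT AGG ATG AGA CCT CAG AGT CAG CGT CTC CAA GTC TAA — ATG at 15, stop TAA at 45 → 33 nt.
Longest ORF is 33 nt in frame -3 (positions 15–47).

-3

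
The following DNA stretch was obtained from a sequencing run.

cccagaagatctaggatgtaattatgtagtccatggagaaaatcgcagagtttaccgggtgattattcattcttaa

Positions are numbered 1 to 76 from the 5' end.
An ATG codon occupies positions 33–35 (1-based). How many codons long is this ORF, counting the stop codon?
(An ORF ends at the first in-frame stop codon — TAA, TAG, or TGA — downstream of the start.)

10

Codons from position 33: ATG (33–35), GAG (36–38), AAA (39–41), ATC (42–44), GCA (45–47), GAG (48–50), TTT (51–53), ACC (54–56), GGG (57–59), TGA (60–62).
TGA is the first in-frame stop; that's 10 codons including the stop.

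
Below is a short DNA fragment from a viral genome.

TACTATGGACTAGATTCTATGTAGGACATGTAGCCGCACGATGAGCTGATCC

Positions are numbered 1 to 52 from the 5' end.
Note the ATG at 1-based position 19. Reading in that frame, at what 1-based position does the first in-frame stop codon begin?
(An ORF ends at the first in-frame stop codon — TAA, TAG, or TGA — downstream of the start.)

Codons from position 19: ATG (19–21), TAG (22–24).
TAG is a stop codon; it begins at position 22.

22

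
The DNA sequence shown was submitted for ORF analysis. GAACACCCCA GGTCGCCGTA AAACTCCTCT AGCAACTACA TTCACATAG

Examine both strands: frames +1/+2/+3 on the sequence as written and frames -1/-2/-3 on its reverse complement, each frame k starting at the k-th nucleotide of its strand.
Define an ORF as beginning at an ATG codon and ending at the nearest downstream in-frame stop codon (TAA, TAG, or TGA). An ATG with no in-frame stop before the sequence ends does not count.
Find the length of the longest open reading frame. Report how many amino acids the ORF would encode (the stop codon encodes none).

1

Reverse complement (5'→3'): CTATGTGAATGTAGTTGCTAGAGGAGTTTTACGGCGACCTGGGGTGTTC
Frame +1: GAA CAC CCC AGG TCG CCG TAA AAC TCC TCT AGC AAC TAC ATT CAC ATA — no ATG→stop ORF.
Frame +2: AAC ACC CCA GGT CGC CGT AAA ACT CCT CTA GCA ACT ACA TTC ACA TAG — no ATG→stop ORF.
Frame +3: ACA CCC CAG GTC GCC GTA AAA CTC CTC TAG CAA CTA CAT TCA CAT — no ATG→stop ORF.
Frame -1: CTA TGT GAA TGT AGT TGC TAG AGG AGT TTT ACG GCG ACC TGG GGT GTT — no ATG→stop ORF.
Frame -2: TAT GTG AAT GTA GTT GCT AGA GGA GTT TTA CGG CGA CCT GGG GTG TTC — no ATG→stop ORF.
Frame -3: ATG TGA ATG TAG TTG CTA GAG GAG TTT TAC GGC GAC CTG GGG TGT — ATG at 3, stop TGA at 6 → 6 nt; ATG at 9, stop TAG at 12 → 6 nt.
Longest: frame -3, positions 3–8, 6 nt = 2 codons = 1 aa. → 1 amino acids.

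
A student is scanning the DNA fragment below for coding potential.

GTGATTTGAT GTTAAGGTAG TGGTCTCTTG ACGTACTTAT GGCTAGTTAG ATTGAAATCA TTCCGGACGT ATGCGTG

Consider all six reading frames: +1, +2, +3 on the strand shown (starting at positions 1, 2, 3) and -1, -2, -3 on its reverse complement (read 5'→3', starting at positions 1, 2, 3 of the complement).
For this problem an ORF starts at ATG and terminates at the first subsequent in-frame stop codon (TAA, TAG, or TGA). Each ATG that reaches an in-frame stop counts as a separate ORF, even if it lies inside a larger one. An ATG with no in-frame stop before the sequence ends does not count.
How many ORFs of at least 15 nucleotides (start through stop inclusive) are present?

1

Reverse complement (5'→3'): CACGCATACGTCCGGAATGATTTCAATCTAACTAGCCATAAGTACGTCAAGAGACCACTACCTTAACATCAAATCAC
Frame +1: GTG ATT TGA TGT TAA GGT AGT GGT CTC TTG ACG TAC TTA TGG CTA GTT AGA TTG AAA TCA TTC CGG ACG TAT GCG — no ATG→stop ORF.
Frame +2: TGA TTT GAT GTT AAG GTA GTG GTC TCT TGA CGT ACT TAT GGC TAG TTA GAT TGA AAT CAT TCC GGA CGT ATG CGT — no ATG→stop ORF.
Frame +3: GAT TTG ATG TTA AGG TAG TGG TCT CTT GAC GTA CTT ATG GCT AGT TAG ATT GAA ATC ATT CCG GAC GTA TGC GTG — ATG at 9, stop TAG at 18 → 12 nt; ATG at 39, stop TAG at 48 → 12 nt.
Frame -1: CAC GCA TAC GTC CGG AAT GAT TTC AAT CTA ACT AGC CAT AAG TAC GTC AAG AGA CCA CTA CCT TAA CAT CAA ATC — no ATG→stop ORF.
Frame -2: ACG CAT ACG TCC GGA ATG ATT TCA ATC TAA CTA GCC ATA AGT ACG TCA AGA GAC CAC TAC CTT AAC ATC AAA TCA — ATG at 17, stop TAA at 29 → 15 nt.
Frame -3: CGC ATA CGT CCG GAA TGA TTT CAA TCT AAC TAG CCA TAA GTA CGT CAA GAG ACC ACT ACC TTA ACA TCA AAT CAC — no ATG→stop ORF.
ORFs ≥ 15 nucleotides: frame -2 17–31 (15 nucleotides). Count = 1.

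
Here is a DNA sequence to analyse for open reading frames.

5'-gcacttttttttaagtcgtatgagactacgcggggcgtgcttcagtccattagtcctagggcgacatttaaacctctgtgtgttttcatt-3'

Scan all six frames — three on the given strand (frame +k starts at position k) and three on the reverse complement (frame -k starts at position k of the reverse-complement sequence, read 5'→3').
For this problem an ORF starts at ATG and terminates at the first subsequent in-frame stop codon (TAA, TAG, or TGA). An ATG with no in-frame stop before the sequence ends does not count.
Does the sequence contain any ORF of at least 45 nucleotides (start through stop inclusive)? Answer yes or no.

yes

Reverse complement (5'→3'): AATGAAAACACACAGAGGTTTAAATGTCGCCCTAGGACTAATGGACTGAAGCACGCCCCGCGTAGTCTCATACGACTTAAAAAAAAGTGC
Frame +1: GCA CTT TTT TTT AAG TCG TAT GAG ACT ACG CGG GGC GTG CTT CAG TCC ATT AGT CCT AGG GCG ACA TTT AAA CCT CTG TGT GTT TTC ATT — no ATG→stop ORF.
Frame +2: CAC TTT TTT TTA AGT CGT ATG AGA CTA CGC GGG GCG TGC TTC AGT CCA TTA GTC CTA GGG CGA CAT TTA AAC CTC TGT GTG TTT TCA — no ATG→stop ORF.
Frame +3: ACT TTT TTT TAA GTC GTA TGA GAC TAC GCG GGG CGT GCT TCA GTC CAT TAG TCC TAG GGC GAC ATT TAA ACC TCT GTG TGT TTT CAT — no ATG→stop ORF.
Frame -1: AAT GAA AAC ACA CAG AGG TTT AAA TGT CGC CCT AGG ACT AAT GGA CTG AAG CAC GCC CCG CGT AGT CTC ATA CGA CTT AAA AAA AAG TGC — no ATG→stop ORF.
Frame -2: ATG AAA ACA CAC AGA GGT TTA AAT GTC GCC CTA GGA CTA ATG GAC TGA AGC ACG CCC CGC GTA GTC TCA TAC GAC TTA AAA AAA AGT — ATG at 2, stop TGA at 47 → 48 nt; ATG at 41, stop TGA at 47 → 9 nt.
Frame -3: TGA AAA CAC ACA GAG GTT TAA ATG TCG CCC TAG GAC TAA TGG ACT GAA GCA CGC CCC GCG TAG TCT CAT ACG ACT TAA AAA AAA GTG — ATG at 24, stop TAG at 33 → 12 nt.
Frame -2 has an ORF of 48 nucleotides (positions 2–49) ≥ 45, so yes.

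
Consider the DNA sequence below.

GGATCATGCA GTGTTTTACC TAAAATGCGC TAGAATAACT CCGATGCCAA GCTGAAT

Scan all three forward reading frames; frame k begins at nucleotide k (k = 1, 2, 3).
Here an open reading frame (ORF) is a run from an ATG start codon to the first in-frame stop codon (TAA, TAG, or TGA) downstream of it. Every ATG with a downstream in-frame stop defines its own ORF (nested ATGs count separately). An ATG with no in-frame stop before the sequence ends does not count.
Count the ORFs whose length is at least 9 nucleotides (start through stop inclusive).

Frame 1: GGA TCA TGC AGT GTT TTA CCT AAA ATG CGC TAG AAT AAC TCC GAT GCC AAG CTG AAT — ATG at 25, stop TAG at 31 → 9 nt.
Frame 2: GAT CAT GCA GTG TTT TAC CTA AAA TGC GCT AGA ATA ACT CCG ATG CCA AGC TGA — ATG at 44, stop TGA at 53 → 12 nt.
Frame 3: ATC ATG CAG TGT TTT ACC TAA AAT GCG CTA GAA TAA CTC CGA TGC CAA GCT GAA — ATG at 6, stop TAA at 21 → 18 nt.
ORFs ≥ 9 nucleotides: frame 1 25–33 (9 nucleotides), frame 2 44–55 (12 nucleotides), frame 3 6–23 (18 nucleotides). Count = 3.

3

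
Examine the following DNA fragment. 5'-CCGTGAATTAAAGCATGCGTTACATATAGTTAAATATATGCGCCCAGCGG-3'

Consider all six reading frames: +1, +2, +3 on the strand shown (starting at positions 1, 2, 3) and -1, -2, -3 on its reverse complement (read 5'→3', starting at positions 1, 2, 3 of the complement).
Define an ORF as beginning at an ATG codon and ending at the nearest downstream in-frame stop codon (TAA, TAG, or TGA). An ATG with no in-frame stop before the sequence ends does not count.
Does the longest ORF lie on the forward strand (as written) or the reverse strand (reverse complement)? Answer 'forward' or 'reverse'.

Reverse complement (5'→3'): CCGCTGGGCGCATATATTTAACTATATGTAACGCATGCTTTAATTCACGG
Frame +1: CCG TGA ATT AAA GCA TGC GTT ACA TAT AGT TAA ATA TAT GCG CCC AGC — no ATG→stop ORF.
Frame +2: CGT GAA TTA AAG CAT GCG TTA CAT ATA GTT AAA TAT ATG CGC CCA GCG — no ATG→stop ORF.
Frame +3: GTG AAT TAA AGC ATG CGT TAC ATA TAG TTA AAT ATA TGC GCC CAG CGG — ATG at 15, stop TAG at 27 → 15 nt.
Frame -1: CCG CTG GGC GCA TAT ATT TAA CTA TAT GTA ACG CAT GCT TTA ATT CAC — no ATG→stop ORF.
Frame -2: CGC TGG GCG CAT ATA TTT AAC TAT ATG TAA CGC ATG CTT TAA TTC ACG — ATG at 26, stop TAA at 29 → 6 nt; ATG at 35, stop TAA at 41 → 9 nt.
Frame -3: GCT GGG CGC ATA TAT TTA ACT ATA TGT AAC GCA TGC TTT AAT TCA CGG — no ATG→stop ORF.
Forward-strand max 15 nt; reverse-strand max 9 nt. The forward strand has the longer ORF.

forward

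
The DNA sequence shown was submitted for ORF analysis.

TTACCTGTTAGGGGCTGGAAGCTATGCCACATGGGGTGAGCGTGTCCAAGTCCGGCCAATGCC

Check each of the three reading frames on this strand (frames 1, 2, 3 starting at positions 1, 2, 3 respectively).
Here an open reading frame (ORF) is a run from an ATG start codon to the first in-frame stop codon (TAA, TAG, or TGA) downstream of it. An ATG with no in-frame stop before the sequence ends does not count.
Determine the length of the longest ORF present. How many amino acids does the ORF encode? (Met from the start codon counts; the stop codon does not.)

Frame 1: TTA CCT GTT AGG GGC TGG AAG CTA TGC CAC ATG GGG TGA GCG TGT CCA AGT CCG GCC AAT GCC — ATG at 31, stop TGA at 37 → 9 nt.
Frame 2: TAC CTG TTA GGG GCT GGA AGC TAT GCC ACA TGG GGT GAG CGT GTC CAA GTC CGG CCA ATG — no ATG→stop ORF.
Frame 3: ACC TGT TAG GGG CTG GAA GCT ATG CCA CAT GGG GTG AGC GTG TCC AAG TCC GGC CAA TGC — no ATG→stop ORF.
Longest: frame 1, positions 31–39, 9 nt = 3 codons = 2 aa. → 2 amino acids.

2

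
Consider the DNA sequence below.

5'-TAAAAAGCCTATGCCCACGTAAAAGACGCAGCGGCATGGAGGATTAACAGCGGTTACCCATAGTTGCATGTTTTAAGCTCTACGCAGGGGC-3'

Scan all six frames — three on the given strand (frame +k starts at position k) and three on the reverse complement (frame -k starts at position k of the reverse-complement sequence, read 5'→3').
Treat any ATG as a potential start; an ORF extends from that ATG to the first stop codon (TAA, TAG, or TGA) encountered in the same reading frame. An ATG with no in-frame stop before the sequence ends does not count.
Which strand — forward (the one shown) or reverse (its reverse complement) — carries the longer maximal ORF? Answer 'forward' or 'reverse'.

Reverse complement (5'→3'): GCCCCTGCGTAGAGCTTAAAACATGCAACTATGGGTAACCGCTGTTAATCCTCCATGCCGCTGCGTCTTTTACGTGGGCATAGGCTTTTTA
Frame +1: TAA AAA GCC TAT GCC CAC GTA AAA GAC GCA GCG GCA TGG AGG ATT AAC AGC GGT TAC CCA TAG TTG CAT GTT TTA AGC TCT ACG CAG GGG — no ATG→stop ORF.
Frame +2: AAA AAG CCT ATG CCC ACG TAA AAG ACG CAG CGG CAT GGA GGA TTA ACA GCG GTT ACC CAT AGT TGC ATG TTT TAA GCT CTA CGC AGG GGC — ATG at 11, stop TAA at 20 → 12 nt; ATG at 68, stop TAA at 74 → 9 nt.
Frame +3: AAA AGC CTA TGC CCA CGT AAA AGA CGC AGC GGC ATG GAG GAT TAA CAG CGG TTA CCC ATA GTT GCA TGT TTT AAG CTC TAC GCA GGG — ATG at 36, stop TAA at 45 → 12 nt.
Frame -1: GCC CCT GCG TAG AGC TTA AAA CAT GCA ACT ATG GGT AAC CGC TGT TAA TCC TCC ATG CCG CTG CGT CTT TTA CGT GGG CAT AGG CTT TTT — ATG at 31, stop TAA at 46 → 18 nt.
Frame -2: CCC CTG CGT AGA GCT TAA AAC ATG CAA CTA TGG GTA ACC GCT GTT AAT CCT CCA TGC CGC TGC GTC TTT TAC GTG GGC ATA GGC TTT TTA — no ATG→stop ORF.
Frame -3: CCC TGC GTA GAG CTT AAA ACA TGC AAC TAT GGG TAA CCG CTG TTA ATC CTC CAT GCC GCT GCG TCT TTT ACG TGG GCA TAG GCT TTT — no ATG→stop ORF.
Forward-strand max 12 nt; reverse-strand max 18 nt. The reverse strand has the longer ORF.

reverse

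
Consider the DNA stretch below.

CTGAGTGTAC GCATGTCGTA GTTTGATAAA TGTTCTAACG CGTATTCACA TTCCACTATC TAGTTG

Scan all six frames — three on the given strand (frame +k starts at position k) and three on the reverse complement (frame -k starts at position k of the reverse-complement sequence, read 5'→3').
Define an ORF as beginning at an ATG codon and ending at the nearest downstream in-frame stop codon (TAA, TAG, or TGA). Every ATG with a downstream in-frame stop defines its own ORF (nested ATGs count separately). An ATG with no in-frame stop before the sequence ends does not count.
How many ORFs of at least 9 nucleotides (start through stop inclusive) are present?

2

Reverse complement (5'→3'): CAACTAGATAGTGGAATGTGAATACGCGTTAGAACATTTATCAAACTACGACATGCGTACACTCAG
Frame +1: CTG AGT GTA CGC ATG TCG TAG TTT GAT AAA TGT TCT AAC GCG TAT TCA CAT TCC ACT ATC TAG TTG — ATG at 13, stop TAG at 19 → 9 nt.
Frame +2: TGA GTG TAC GCA TGT CGT AGT TTG ATA AAT GTT CTA ACG CGT ATT CAC ATT CCA CTA TCT AGT — no ATG→stop ORF.
Frame +3: GAG TGT ACG CAT GTC GTA GTT TGA TAA ATG TTC TAA CGC GTA TTC ACA TTC CAC TAT CTA GTT — ATG at 30, stop TAA at 36 → 9 nt.
Frame -1: CAA CTA GAT AGT GGA ATG TGA ATA CGC GTT AGA ACA TTT ATC AAA CTA CGA CAT GCG TAC ACT CAG — ATG at 16, stop TGA at 19 → 6 nt.
Frame -2: AAC TAG ATA GTG GAA TGT GAA TAC GCG TTA GAA CAT TTA TCA AAC TAC GAC ATG CGT ACA CTC — no ATG→stop ORF.
Frame -3: ACT AGA TAG TGG AAT GTG AAT ACG CGT TAG AAC ATT TAT CAA ACT ACG ACA TGC GTA CAC TCA — no ATG→stop ORF.
ORFs ≥ 9 nucleotides: frame +1 13–21 (9 nucleotides), frame +3 30–38 (9 nucleotides). Count = 2.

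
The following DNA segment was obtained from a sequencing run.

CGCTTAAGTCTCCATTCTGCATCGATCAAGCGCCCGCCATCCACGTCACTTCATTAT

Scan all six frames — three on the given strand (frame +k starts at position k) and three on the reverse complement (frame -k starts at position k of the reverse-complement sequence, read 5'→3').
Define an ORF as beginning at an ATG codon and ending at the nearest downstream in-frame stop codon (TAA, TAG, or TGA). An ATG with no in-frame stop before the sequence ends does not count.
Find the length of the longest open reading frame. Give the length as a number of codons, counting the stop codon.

5

Reverse complement (5'→3'): ATAATGAAGTGACGTGGATGGCGGGCGCTTGATCGATGCAGAATGGAGACTTAAGCG
Frame +1: CGC TTA AGT CTC CAT TCT GCA TCG ATC AAG CGC CCG CCA TCC ACG TCA CTT CAT TAT — no ATG→stop ORF.
Frame +2: GCT TAA GTC TCC ATT CTG CAT CGA TCA AGC GCC CGC CAT CCA CGT CAC TTC ATT — no ATG→stop ORF.
Frame +3: CTT AAG TCT CCA TTC TGC ATC GAT CAA GCG CCC GCC ATC CAC GTC ACT TCA TTA — no ATG→stop ORF.
Frame -1: ATA ATG AAG TGA CGT GGA TGG CGG GCG CTT GAT CGA TGC AGA ATG GAG ACT TAA GCG — ATG at 4, stop TGA at 10 → 9 nt; ATG at 43, stop TAA at 52 → 12 nt.
Frame -2: TAA TGA AGT GAC GTG GAT GGC GGG CGC TTG ATC GAT GCA GAA TGG AGA CTT AAG — no ATG→stop ORF.
Frame -3: AAT GAA GTG ACG TGG ATG GCG GGC GCT TGA TCG ATG CAG AAT GGA GAC TTA AGC — ATG at 18, stop TGA at 30 → 15 nt.
Longest: frame -3, positions 18–32, 15 nt = 5 codons = 4 aa. → 5 codons.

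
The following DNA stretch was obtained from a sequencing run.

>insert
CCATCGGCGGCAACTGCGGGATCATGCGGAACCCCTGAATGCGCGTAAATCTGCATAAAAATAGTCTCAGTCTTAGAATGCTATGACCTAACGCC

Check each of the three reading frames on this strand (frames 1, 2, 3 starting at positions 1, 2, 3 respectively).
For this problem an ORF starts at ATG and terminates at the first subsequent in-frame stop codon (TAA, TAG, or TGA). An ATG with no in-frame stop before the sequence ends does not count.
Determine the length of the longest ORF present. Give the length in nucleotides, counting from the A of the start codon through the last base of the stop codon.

Frame 1: CCA TCG GCG GCA ACT GCG GGA TCA TGC GGA ACC CCT GAA TGC GCG TAA ATC TGC ATA AAA ATA GTC TCA GTC TTA GAA TGC TAT GAC CTA ACG — no ATG→stop ORF.
Frame 2: CAT CGG CGG CAA CTG CGG GAT CAT GCG GAA CCC CTG AAT GCG CGT AAA TCT GCA TAA AAA TAG TCT CAG TCT TAG AAT GCT ATG ACC TAA CGC — ATG at 83, stop TAA at 89 → 9 nt.
Frame 3: ATC GGC GGC AAC TGC GGG ATC ATG CGG AAC CCC TGA ATG CGC GTA AAT CTG CAT AAA AAT AGT CTC AGT CTT AGA ATG CTA TGA CCT AAC GCC — ATG at 24, stop TGA at 36 → 15 nt; ATG at 39, stop TGA at 84 → 48 nt; ATG at 78, stop TGA at 84 → 9 nt.
Longest: frame 3, positions 39–86, 48 nt = 16 codons = 15 aa. → 48 nucleotides.

48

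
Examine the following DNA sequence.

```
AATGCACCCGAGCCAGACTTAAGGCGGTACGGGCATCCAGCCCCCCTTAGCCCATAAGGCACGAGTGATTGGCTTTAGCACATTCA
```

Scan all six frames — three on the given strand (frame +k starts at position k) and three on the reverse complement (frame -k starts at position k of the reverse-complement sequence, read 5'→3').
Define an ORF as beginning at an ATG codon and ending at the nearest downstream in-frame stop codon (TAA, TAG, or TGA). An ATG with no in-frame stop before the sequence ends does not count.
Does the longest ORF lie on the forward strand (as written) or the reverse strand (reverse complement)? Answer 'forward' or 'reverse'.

forward

Reverse complement (5'→3'): TGAATGTGCTAAAGCCAATCACTCGTGCCTTATGGGCTAAGGGGGGCTGGATGCCCGTACCGCCTTAAGTCTGGCTCGGGTGCATT
Frame +1: AAT GCA CCC GAG CCA GAC TTA AGG CGG TAC GGG CAT CCA GCC CCC CTT AGC CCA TAA GGC ACG AGT GAT TGG CTT TAG CAC ATT — no ATG→stop ORF.
Frame +2: ATG CAC CCG AGC CAG ACT TAA GGC GGT ACG GGC ATC CAG CCC CCC TTA GCC CAT AAG GCA CGA GTG ATT GGC TTT AGC ACA TTC — ATG at 2, stop TAA at 20 → 21 nt.
Frame +3: TGC ACC CGA GCC AGA CTT AAG GCG GTA CGG GCA TCC AGC CCC CCT TAG CCC ATA AGG CAC GAG TGA TTG GCT TTA GCA CAT TCA — no ATG→stop ORF.
Frame -1: TGA ATG TGC TAA AGC CAA TCA CTC GTG CCT TAT GGG CTA AGG GGG GCT GGA TGC CCG TAC CGC CTT AAG TCT GGC TCG GGT GCA — ATG at 4, stop TAA at 10 → 9 nt.
Frame -2: GAA TGT GCT AAA GCC AAT CAC TCG TGC CTT ATG GGC TAA GGG GGG CTG GAT GCC CGT ACC GCC TTA AGT CTG GCT CGG GTG CAT — ATG at 32, stop TAA at 38 → 9 nt.
Frame -3: AAT GTG CTA AAG CCA ATC ACT CGT GCC TTA TGG GCT AAG GGG GGC TGG ATG CCC GTA CCG CCT TAA GTC TGG CTC GGG TGC ATT — ATG at 51, stop TAA at 66 → 18 nt.
Forward-strand max 21 nt; reverse-strand max 18 nt. The forward strand has the longer ORF.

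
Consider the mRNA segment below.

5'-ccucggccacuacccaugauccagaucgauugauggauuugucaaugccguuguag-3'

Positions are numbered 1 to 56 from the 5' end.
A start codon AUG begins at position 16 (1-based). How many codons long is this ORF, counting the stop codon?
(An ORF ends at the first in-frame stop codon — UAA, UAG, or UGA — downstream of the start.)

Codons from position 16: AUG (16–18), AUC (19–21), CAG (22–24), AUC (25–27), GAU (28–30), UGA (31–33).
UGA is the first in-frame stop; that's 6 codons including the stop.

6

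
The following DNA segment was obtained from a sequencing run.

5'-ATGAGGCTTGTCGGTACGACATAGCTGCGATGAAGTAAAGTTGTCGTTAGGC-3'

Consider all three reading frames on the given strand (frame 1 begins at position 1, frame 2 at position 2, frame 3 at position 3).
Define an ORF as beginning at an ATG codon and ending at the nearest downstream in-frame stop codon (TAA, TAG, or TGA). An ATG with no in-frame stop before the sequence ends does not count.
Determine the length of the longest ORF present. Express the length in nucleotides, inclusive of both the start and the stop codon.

24

Frame 1: ATG AGG CTT GTC GGT ACG ACA TAG CTG CGA TGA AGT AAA GTT GTC GTT AGG — ATG at 1, stop TAG at 22 → 24 nt.
Frame 2: TGA GGC TTG TCG GTA CGA CAT AGC TGC GAT GAA GTA AAG TTG TCG TTA GGC — no ATG→stop ORF.
Frame 3: GAG GCT TGT CGG TAC GAC ATA GCT GCG ATG AAG TAA AGT TGT CGT TAG — ATG at 30, stop TAA at 36 → 9 nt.
Longest: frame 1, positions 1–24, 24 nt = 8 codons = 7 aa. → 24 nucleotides.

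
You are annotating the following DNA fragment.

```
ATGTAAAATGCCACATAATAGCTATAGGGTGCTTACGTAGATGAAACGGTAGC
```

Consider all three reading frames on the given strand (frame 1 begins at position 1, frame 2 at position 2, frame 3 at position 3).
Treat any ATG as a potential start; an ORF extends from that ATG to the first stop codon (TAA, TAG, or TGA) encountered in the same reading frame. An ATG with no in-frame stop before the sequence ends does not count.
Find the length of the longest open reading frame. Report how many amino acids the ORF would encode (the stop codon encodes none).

10

Frame 1: ATG TAA AAT GCC ACA TAA TAG CTA TAG GGT GCT TAC GTA GAT GAA ACG GTA — ATG at 1, stop TAA at 4 → 6 nt.
Frame 2: TGT AAA ATG CCA CAT AAT AGC TAT AGG GTG CTT ACG TAG ATG AAA CGG TAG — ATG at 8, stop TAG at 38 → 33 nt; ATG at 41, stop TAG at 50 → 12 nt.
Frame 3: GTA AAA TGC CAC ATA ATA GCT ATA GGG TGC TTA CGT AGA TGA AAC GGT AGC — no ATG→stop ORF.
Longest: frame 2, positions 8–40, 33 nt = 11 codons = 10 aa. → 10 amino acids.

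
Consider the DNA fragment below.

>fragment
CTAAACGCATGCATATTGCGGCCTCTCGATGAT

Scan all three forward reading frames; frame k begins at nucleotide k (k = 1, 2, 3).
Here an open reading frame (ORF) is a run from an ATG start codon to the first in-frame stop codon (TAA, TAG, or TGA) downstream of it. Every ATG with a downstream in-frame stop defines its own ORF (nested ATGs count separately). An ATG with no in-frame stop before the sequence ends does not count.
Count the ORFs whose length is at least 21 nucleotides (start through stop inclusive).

Frame 1: CTA AAC GCA TGC ATA TTG CGG CCT CTC GAT GAT — no ATG→stop ORF.
Frame 2: TAA ACG CAT GCA TAT TGC GGC CTC TCG ATG — no ATG→stop ORF.
Frame 3: AAA CGC ATG CAT ATT GCG GCC TCT CGA TGA — ATG at 9, stop TGA at 30 → 24 nt.
ORFs ≥ 21 nucleotides: frame 3 9–32 (24 nucleotides). Count = 1.

1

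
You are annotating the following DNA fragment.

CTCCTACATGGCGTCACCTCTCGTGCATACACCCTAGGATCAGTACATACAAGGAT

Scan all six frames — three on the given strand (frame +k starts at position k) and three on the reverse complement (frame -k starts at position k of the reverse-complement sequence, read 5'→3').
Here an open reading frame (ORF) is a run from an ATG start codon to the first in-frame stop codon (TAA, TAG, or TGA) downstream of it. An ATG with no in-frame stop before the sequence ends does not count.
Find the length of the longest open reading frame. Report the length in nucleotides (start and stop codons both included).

30

Reverse complement (5'→3'): ATCCTTGTATGTACTGATCCTAGGGTGTATGCACGAGAGGTGACGCCATGTAGGAG
Frame +1: CTC CTA CAT GGC GTC ACC TCT CGT GCA TAC ACC CTA GGA TCA GTA CAT ACA AGG — no ATG→stop ORF.
Frame +2: TCC TAC ATG GCG TCA CCT CTC GTG CAT ACA CCC TAG GAT CAG TAC ATA CAA GGA — ATG at 8, stop TAG at 35 → 30 nt.
Frame +3: CCT ACA TGG CGT CAC CTC TCG TGC ATA CAC CCT AGG ATC AGT ACA TAC AAG GAT — no ATG→stop ORF.
Frame -1: ATC CTT GTA TGT ACT GAT CCT AGG GTG TAT GCA CGA GAG GTG ACG CCA TGT AGG — no ATG→stop ORF.
Frame -2: TCC TTG TAT GTA CTG ATC CTA GGG TGT ATG CAC GAG AGG TGA CGC CAT GTA GGA — ATG at 29, stop TGA at 41 → 15 nt.
Frame -3: CCT TGT ATG TAC TGA TCC TAG GGT GTA TGC ACG AGA GGT GAC GCC ATG TAG GAG — ATG at 9, stop TGA at 15 → 9 nt; ATG at 48, stop TAG at 51 → 6 nt.
Longest: frame +2, positions 8–37, 30 nt = 10 codons = 9 aa. → 30 nucleotides.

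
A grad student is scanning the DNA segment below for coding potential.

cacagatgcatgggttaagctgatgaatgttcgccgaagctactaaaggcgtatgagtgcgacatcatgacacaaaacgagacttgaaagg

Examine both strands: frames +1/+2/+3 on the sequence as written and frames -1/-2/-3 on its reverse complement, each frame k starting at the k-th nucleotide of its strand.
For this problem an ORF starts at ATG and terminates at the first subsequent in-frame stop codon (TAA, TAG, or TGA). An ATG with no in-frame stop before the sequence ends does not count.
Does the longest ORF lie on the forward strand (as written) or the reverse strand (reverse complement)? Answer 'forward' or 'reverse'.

Reverse complement (5'→3'): CCTTTCAAGTCTCGTTTTGTGTCATGATGTCGCACTCATACGCCTTTAGTAGCTTCGGCGAACATTCATCAGCTTAACCCATGCATCTGTG
Frame +1: CAC AGA TGC ATG GGT TAA GCT GAT GAA TGT TCG CCG AAG CTA CTA AAG GCG TAT GAG TGC GAC ATC ATG ACA CAA AAC GAG ACT TGA AAG — ATG at 10, stop TAA at 16 → 9 nt; ATG at 67, stop TGA at 85 → 21 nt.
Frame +2: ACA GAT GCA TGG GTT AAG CTG ATG AAT GTT CGC CGA AGC TAC TAA AGG CGT ATG AGT GCG ACA TCA TGA CAC AAA ACG AGA CTT GAA AGG — ATG at 23, stop TAA at 44 → 24 nt; ATG at 53, stop TGA at 68 → 18 nt.
Frame +3: CAG ATG CAT GGG TTA AGC TGA TGA ATG TTC GCC GAA GCT ACT AAA GGC GTA TGA GTG CGA CAT CAT GAC ACA AAA CGA GAC TTG AAA — ATG at 6, stop TGA at 21 → 18 nt; ATG at 27, stop TGA at 54 → 30 nt.
Frame -1: CCT TTC AAG TCT CGT TTT GTG TCA TGA TGT CGC ACT CAT ACG CCT TTA GTA GCT TCG GCG AAC ATT CAT CAG CTT AAC CCA TGC ATC TGT — no ATG→stop ORF.
Frame -2: CTT TCA AGT CTC GTT TTG TGT CAT GAT GTC GCA CTC ATA CGC CTT TAG TAG CTT CGG CGA ACA TTC ATC AGC TTA ACC CAT GCA TCT GTG — no ATG→stop ORF.
Frame -3: TTT CAA GTC TCG TTT TGT GTC ATG ATG TCG CAC TCA TAC GCC TTT AGT AGC TTC GGC GAA CAT TCA TCA GCT TAA CCC ATG CAT CTG — ATG at 24, stop TAA at 75 → 54 nt; ATG at 27, stop TAA at 75 → 51 nt.
Forward-strand max 30 nt; reverse-strand max 54 nt. The reverse strand has the longer ORF.

reverse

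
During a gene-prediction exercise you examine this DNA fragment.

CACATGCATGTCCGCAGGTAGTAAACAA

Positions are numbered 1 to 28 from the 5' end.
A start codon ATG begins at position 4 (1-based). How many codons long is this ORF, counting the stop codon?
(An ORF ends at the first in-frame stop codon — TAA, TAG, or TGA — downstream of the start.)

Codons from position 4: ATG (4–6), CAT (7–9), GTC (10–12), CGC (13–15), AGG (16–18), TAG (19–21).
TAG is the first in-frame stop; that's 6 codons including the stop.

6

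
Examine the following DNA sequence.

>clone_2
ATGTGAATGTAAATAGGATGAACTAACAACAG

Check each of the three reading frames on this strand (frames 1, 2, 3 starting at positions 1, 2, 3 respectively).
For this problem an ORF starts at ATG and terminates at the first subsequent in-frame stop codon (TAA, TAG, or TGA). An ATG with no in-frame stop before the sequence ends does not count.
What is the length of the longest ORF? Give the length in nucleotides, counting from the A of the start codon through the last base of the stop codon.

Frame 1: ATG TGA ATG TAA ATA GGA TGA ACT AAC AAC — ATG at 1, stop TGA at 4 → 6 nt; ATG at 7, stop TAA at 10 → 6 nt.
Frame 2: TGT GAA TGT AAA TAG GAT GAA CTA ACA ACA — no ATG→stop ORF.
Frame 3: GTG AAT GTA AAT AGG ATG AAC TAA CAA CAG — ATG at 18, stop TAA at 24 → 9 nt.
Longest: frame 3, positions 18–26, 9 nt = 3 codons = 2 aa. → 9 nucleotides.

9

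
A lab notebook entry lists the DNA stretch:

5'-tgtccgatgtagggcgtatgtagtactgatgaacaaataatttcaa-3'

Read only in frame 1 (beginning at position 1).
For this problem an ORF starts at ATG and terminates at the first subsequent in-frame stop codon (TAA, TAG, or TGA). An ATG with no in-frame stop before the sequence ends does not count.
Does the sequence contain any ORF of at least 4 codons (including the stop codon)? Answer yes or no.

no

Frame 1: TGT CCG ATG TAG GGC GTA TGT AGT ACT GAT GAA CAA ATA ATT TCA — ATG at 7, stop TAG at 10 → 6 nt.
Largest ORF found is 2 codons < 4, so no.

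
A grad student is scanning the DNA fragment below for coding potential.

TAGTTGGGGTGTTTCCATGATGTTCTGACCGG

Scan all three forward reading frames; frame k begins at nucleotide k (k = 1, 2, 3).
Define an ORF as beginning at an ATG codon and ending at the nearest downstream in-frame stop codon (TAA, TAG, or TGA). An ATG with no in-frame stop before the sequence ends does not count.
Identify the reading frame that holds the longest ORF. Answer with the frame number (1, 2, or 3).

2

Frame 1: TAG TTG GGG TGT TTC CAT GAT GTT CTG ACC — no ATG→stop ORF.
Frame 2: AGT TGG GGT GTT TCC ATG ATG TTC TGA CCG — ATG at 17, stop TGA at 26 → 12 nt; ATG at 20, stop TGA at 26 → 9 nt.
Frame 3: GTT GGG GTG TTT CCA TGA TGT TCT GAC CGG — no ATG→stop ORF.
Longest ORF is 12 nt in frame 2 (positions 17–28).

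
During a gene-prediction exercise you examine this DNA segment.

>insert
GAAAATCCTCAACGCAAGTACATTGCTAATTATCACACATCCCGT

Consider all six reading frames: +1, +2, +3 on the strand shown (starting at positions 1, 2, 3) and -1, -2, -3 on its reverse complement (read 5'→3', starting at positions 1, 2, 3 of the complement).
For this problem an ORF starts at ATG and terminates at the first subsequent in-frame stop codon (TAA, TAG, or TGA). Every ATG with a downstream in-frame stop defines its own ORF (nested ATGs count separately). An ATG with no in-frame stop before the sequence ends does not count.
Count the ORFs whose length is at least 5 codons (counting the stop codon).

2

Reverse complement (5'→3'): ACGGGATGTGTGATAATTAGCAATGTACTTGCGTTGAGGATTTTC
Frame +1: GAA AAT CCT CAA CGC AAG TAC ATT GCT AAT TAT CAC ACA TCC CGT — no ATG→stop ORF.
Frame +2: AAA ATC CTC AAC GCA AGT ACA TTG CTA ATT ATC ACA CAT CCC — no ATG→stop ORF.
Frame +3: AAA TCC TCA ACG CAA GTA CAT TGC TAA TTA TCA CAC ATC CCG — no ATG→stop ORF.
Frame -1: ACG GGA TGT GTG ATA ATT AGC AAT GTA CTT GCG TTG AGG ATT TTC — no ATG→stop ORF.
Frame -2: CGG GAT GTG TGA TAA TTA GCA ATG TAC TTG CGT TGA GGA TTT — ATG at 23, stop TGA at 35 → 15 nt.
Frame -3: GGG ATG TGT GAT AAT TAG CAA TGT ACT TGC GTT GAG GAT TTT — ATG at 6, stop TAG at 18 → 15 nt.
ORFs ≥ 5 codons: frame -2 23–37 (5 codons), frame -3 6–20 (5 codons). Count = 2.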